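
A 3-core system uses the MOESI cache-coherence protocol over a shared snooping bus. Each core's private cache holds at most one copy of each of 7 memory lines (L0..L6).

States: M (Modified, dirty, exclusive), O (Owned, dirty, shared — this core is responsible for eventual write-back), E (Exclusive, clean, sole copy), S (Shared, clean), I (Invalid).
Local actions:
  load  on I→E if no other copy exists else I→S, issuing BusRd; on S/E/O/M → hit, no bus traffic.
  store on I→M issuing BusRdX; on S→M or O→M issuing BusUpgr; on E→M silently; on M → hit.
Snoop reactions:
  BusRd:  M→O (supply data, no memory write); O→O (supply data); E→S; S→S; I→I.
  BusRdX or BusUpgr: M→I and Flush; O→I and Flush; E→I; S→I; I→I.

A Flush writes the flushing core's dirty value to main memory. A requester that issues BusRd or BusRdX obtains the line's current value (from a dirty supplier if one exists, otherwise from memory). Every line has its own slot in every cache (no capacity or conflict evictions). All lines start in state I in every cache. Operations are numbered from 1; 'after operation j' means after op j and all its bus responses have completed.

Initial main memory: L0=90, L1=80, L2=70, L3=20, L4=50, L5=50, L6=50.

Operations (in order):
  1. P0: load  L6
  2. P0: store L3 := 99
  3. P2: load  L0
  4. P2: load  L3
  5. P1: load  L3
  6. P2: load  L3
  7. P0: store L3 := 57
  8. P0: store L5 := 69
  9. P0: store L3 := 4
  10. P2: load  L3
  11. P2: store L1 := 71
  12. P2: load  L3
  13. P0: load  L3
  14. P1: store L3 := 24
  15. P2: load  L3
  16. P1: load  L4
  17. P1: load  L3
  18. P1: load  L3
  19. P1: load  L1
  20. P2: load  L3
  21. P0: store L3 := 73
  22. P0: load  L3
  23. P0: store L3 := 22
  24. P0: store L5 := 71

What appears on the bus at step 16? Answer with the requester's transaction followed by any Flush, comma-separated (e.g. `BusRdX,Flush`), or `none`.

bus = BusRd

[1] P0: load  L6 | P0:E(50), P1:I, P2:I | bus: BusRd
[2] P0: store L3 := 99 | P0:M(99), P1:I, P2:I | bus: BusRdX
[3] P2: load  L0 | P0:I, P1:I, P2:E(90) | bus: BusRd
[4] P2: load  L3 | P0:O(99), P1:I, P2:S(99) | bus: BusRd
[5] P1: load  L3 | P0:O(99), P1:S(99), P2:S(99) | bus: BusRd
[6] P2: load  L3 | P0:O(99), P1:S(99), P2:S(99) | bus: none
[7] P0: store L3 := 57 | P0:M(57), P1:I, P2:I | bus: BusUpgr
[8] P0: store L5 := 69 | P0:M(69), P1:I, P2:I | bus: BusRdX
[9] P0: store L3 := 4 | P0:M(4), P1:I, P2:I | bus: none
[10] P2: load  L3 | P0:O(4), P1:I, P2:S(4) | bus: BusRd
[11] P2: store L1 := 71 | P0:I, P1:I, P2:M(71) | bus: BusRdX
[12] P2: load  L3 | P0:O(4), P1:I, P2:S(4) | bus: none
[13] P0: load  L3 | P0:O(4), P1:I, P2:S(4) | bus: none
[14] P1: store L3 := 24 | P0:I, P1:M(24), P2:I | bus: BusRdX,Flush
[15] P2: load  L3 | P0:I, P1:O(24), P2:S(24) | bus: BusRd
[16] P1: load  L4 | P0:I, P1:E(50), P2:I | bus: BusRd
[17] P1: load  L3 | P0:I, P1:O(24), P2:S(24) | bus: none
[18] P1: load  L3 | P0:I, P1:O(24), P2:S(24) | bus: none
[19] P1: load  L1 | P0:I, P1:S(71), P2:O(71) | bus: BusRd
[20] P2: load  L3 | P0:I, P1:O(24), P2:S(24) | bus: none
[21] P0: store L3 := 73 | P0:M(73), P1:I, P2:I | bus: BusRdX,Flush
[22] P0: load  L3 | P0:M(73), P1:I, P2:I | bus: none
[23] P0: store L3 := 22 | P0:M(22), P1:I, P2:I | bus: none
[24] P0: store L5 := 71 | P0:M(71), P1:I, P2:I | bus: none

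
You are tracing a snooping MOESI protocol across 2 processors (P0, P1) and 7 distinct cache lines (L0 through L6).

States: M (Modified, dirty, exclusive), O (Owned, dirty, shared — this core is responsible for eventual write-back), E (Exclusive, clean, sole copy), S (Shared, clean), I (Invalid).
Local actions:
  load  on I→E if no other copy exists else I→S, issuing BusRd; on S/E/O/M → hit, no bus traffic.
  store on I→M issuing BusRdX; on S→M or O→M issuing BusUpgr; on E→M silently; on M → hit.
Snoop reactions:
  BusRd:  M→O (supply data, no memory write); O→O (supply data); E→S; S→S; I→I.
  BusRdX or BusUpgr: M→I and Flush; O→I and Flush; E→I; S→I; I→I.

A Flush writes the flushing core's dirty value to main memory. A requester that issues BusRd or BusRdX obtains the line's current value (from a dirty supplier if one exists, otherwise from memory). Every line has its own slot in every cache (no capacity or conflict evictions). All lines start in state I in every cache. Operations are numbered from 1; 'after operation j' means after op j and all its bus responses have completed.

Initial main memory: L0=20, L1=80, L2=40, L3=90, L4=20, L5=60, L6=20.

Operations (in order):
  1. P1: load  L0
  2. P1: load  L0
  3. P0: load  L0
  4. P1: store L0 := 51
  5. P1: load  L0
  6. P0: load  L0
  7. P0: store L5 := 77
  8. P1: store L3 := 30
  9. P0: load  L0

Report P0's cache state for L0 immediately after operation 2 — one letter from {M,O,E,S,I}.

1. P1: load  L0  bus=[BusRd]  L0: P0=I P1=E  mem[L0]=20
2. P1: load  L0  bus=[-]  L0: P0=I P1=E  mem[L0]=20
3. P0: load  L0  bus=[BusRd]  L0: P0=S P1=S  mem[L0]=20
4. P1: store L0 := 51  bus=[BusUpgr]  L0: P0=I P1=M  mem[L0]=20
5. P1: load  L0  bus=[-]  L0: P0=I P1=M  mem[L0]=20
6. P0: load  L0  bus=[BusRd]  L0: P0=S P1=O  mem[L0]=20
7. P0: store L5 := 77  bus=[BusRdX]  L5: P0=M P1=I  mem[L5]=60
8. P1: store L3 := 30  bus=[BusRdX]  L3: P0=I P1=M  mem[L3]=90
9. P0: load  L0  bus=[-]  L0: P0=S P1=O  mem[L0]=20

state = I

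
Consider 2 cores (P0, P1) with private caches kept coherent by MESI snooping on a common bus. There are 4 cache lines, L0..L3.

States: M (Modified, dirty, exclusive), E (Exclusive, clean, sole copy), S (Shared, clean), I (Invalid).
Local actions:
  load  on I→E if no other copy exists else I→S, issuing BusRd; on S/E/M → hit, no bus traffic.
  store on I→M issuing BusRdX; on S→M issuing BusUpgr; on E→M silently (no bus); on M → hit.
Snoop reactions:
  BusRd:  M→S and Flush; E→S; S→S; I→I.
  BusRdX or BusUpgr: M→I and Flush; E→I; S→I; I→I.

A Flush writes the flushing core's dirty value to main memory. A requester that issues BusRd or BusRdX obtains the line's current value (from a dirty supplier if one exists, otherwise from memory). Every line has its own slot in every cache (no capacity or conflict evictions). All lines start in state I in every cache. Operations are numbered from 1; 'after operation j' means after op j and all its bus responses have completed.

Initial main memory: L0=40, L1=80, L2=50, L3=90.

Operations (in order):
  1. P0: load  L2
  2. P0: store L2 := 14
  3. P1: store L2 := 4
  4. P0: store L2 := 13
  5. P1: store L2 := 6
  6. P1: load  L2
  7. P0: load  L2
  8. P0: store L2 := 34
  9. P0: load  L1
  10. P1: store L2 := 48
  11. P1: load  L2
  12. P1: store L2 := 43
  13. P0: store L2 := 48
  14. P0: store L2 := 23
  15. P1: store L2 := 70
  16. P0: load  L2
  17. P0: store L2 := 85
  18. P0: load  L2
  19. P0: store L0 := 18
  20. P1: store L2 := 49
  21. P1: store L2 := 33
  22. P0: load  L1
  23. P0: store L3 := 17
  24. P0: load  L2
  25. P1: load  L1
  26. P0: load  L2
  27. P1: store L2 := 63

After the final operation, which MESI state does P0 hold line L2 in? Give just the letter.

[1] P0: load  L2 | P0:E(50), P1:I | bus: BusRd
[2] P0: store L2 := 14 | P0:M(14), P1:I | bus: none
[3] P1: store L2 := 4 | P0:I, P1:M(4) | bus: BusRdX,Flush
[4] P0: store L2 := 13 | P0:M(13), P1:I | bus: BusRdX,Flush
[5] P1: store L2 := 6 | P0:I, P1:M(6) | bus: BusRdX,Flush
[6] P1: load  L2 | P0:I, P1:M(6) | bus: none
[7] P0: load  L2 | P0:S(6), P1:S(6) | bus: BusRd,Flush
[8] P0: store L2 := 34 | P0:M(34), P1:I | bus: BusUpgr
[9] P0: load  L1 | P0:E(80), P1:I | bus: BusRd
[10] P1: store L2 := 48 | P0:I, P1:M(48) | bus: BusRdX,Flush
[11] P1: load  L2 | P0:I, P1:M(48) | bus: none
[12] P1: store L2 := 43 | P0:I, P1:M(43) | bus: none
[13] P0: store L2 := 48 | P0:M(48), P1:I | bus: BusRdX,Flush
[14] P0: store L2 := 23 | P0:M(23), P1:I | bus: none
[15] P1: store L2 := 70 | P0:I, P1:M(70) | bus: BusRdX,Flush
[16] P0: load  L2 | P0:S(70), P1:S(70) | bus: BusRd,Flush
[17] P0: store L2 := 85 | P0:M(85), P1:I | bus: BusUpgr
[18] P0: load  L2 | P0:M(85), P1:I | bus: none
[19] P0: store L0 := 18 | P0:M(18), P1:I | bus: BusRdX
[20] P1: store L2 := 49 | P0:I, P1:M(49) | bus: BusRdX,Flush
[21] P1: store L2 := 33 | P0:I, P1:M(33) | bus: none
[22] P0: load  L1 | P0:E(80), P1:I | bus: none
[23] P0: store L3 := 17 | P0:M(17), P1:I | bus: BusRdX
[24] P0: load  L2 | P0:S(33), P1:S(33) | bus: BusRd,Flush
[25] P1: load  L1 | P0:S(80), P1:S(80) | bus: BusRd
[26] P0: load  L2 | P0:S(33), P1:S(33) | bus: none
[27] P1: store L2 := 63 | P0:I, P1:M(63) | bus: BusUpgr

state = I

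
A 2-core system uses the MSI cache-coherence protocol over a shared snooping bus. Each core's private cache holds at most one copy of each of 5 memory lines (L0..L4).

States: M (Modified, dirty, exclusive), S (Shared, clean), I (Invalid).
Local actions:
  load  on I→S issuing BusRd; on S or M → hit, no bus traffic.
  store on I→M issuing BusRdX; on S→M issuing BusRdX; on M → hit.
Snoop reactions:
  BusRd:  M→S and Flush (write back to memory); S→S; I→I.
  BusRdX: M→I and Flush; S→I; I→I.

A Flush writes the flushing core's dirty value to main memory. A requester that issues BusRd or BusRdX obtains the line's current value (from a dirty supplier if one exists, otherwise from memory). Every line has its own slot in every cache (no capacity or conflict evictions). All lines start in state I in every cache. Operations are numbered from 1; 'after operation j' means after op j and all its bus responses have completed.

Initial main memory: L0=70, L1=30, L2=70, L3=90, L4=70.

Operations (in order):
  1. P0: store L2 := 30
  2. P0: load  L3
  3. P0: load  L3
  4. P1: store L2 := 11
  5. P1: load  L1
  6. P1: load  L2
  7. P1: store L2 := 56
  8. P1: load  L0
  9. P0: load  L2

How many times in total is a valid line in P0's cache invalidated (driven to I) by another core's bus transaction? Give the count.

invalidations = 1

[1] P0: store L2 := 30 | P0:M(30), P1:I | bus: BusRdX
[2] P0: load  L3 | P0:S(90), P1:I | bus: BusRd
[3] P0: load  L3 | P0:S(90), P1:I | bus: none
[4] P1: store L2 := 11 | P0:I, P1:M(11) | bus: BusRdX,Flush
[5] P1: load  L1 | P0:I, P1:S(30) | bus: BusRd
[6] P1: load  L2 | P0:I, P1:M(11) | bus: none
[7] P1: store L2 := 56 | P0:I, P1:M(56) | bus: none
[8] P1: load  L0 | P0:I, P1:S(70) | bus: BusRd
[9] P0: load  L2 | P0:S(56), P1:S(56) | bus: BusRd,Flush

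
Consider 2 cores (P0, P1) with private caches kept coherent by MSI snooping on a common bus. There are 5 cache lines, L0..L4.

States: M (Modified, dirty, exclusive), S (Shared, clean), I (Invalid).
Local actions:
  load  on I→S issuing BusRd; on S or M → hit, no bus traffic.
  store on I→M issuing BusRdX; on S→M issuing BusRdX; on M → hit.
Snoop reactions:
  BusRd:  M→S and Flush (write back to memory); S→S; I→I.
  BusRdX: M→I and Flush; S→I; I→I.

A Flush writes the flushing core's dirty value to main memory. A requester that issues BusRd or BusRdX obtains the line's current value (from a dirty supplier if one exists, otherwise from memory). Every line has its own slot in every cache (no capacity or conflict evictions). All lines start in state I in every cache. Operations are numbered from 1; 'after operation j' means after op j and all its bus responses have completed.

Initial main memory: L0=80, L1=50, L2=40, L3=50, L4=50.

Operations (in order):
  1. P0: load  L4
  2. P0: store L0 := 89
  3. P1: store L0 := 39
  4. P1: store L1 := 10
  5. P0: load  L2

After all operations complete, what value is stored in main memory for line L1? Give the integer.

step 1: P0: load  L4  ⟶  SI  (L4)  txn=BusRd  M[L4]=50
step 2: P0: store L0 := 89  ⟶  MI  (L0)  txn=BusRdX  M[L0]=80
step 3: P1: store L0 := 39  ⟶  IM  (L0)  txn=BusRdX+Flush  M[L0]=89
step 4: P1: store L1 := 10  ⟶  IM  (L1)  txn=BusRdX  M[L1]=50
step 5: P0: load  L2  ⟶  SI  (L2)  txn=BusRd  M[L2]=40

memory[L1] = 50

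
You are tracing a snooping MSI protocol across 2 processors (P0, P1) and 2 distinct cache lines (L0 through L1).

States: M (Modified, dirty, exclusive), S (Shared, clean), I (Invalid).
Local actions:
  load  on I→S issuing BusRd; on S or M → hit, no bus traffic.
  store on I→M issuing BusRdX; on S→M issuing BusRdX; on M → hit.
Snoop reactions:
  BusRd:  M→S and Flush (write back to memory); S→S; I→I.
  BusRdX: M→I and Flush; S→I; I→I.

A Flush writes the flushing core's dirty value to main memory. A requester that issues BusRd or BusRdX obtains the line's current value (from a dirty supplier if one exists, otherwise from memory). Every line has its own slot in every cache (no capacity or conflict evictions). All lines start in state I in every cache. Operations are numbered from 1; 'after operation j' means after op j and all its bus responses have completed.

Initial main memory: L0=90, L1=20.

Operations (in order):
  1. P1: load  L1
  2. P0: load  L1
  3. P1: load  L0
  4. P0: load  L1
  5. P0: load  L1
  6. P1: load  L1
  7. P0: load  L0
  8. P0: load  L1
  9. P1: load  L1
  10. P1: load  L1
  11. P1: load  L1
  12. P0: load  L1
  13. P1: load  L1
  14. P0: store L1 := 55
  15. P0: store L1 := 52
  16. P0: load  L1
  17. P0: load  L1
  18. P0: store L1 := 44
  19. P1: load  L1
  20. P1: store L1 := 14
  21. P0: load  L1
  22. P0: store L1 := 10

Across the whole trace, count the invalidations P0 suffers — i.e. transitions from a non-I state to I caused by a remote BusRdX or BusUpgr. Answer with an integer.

invalidations = 1

step 1: P1: load  L1  ⟶  IS  (L1)  txn=BusRd  M[L1]=20
step 2: P0: load  L1  ⟶  SS  (L1)  txn=BusRd  M[L1]=20
step 3: P1: load  L0  ⟶  IS  (L0)  txn=BusRd  M[L0]=90
step 4: P0: load  L1  ⟶  SS  (L1)  txn=∅  M[L1]=20
step 5: P0: load  L1  ⟶  SS  (L1)  txn=∅  M[L1]=20
step 6: P1: load  L1  ⟶  SS  (L1)  txn=∅  M[L1]=20
step 7: P0: load  L0  ⟶  SS  (L0)  txn=BusRd  M[L0]=90
step 8: P0: load  L1  ⟶  SS  (L1)  txn=∅  M[L1]=20
step 9: P1: load  L1  ⟶  SS  (L1)  txn=∅  M[L1]=20
step 10: P1: load  L1  ⟶  SS  (L1)  txn=∅  M[L1]=20
step 11: P1: load  L1  ⟶  SS  (L1)  txn=∅  M[L1]=20
step 12: P0: load  L1  ⟶  SS  (L1)  txn=∅  M[L1]=20
step 13: P1: load  L1  ⟶  SS  (L1)  txn=∅  M[L1]=20
step 14: P0: store L1 := 55  ⟶  MI  (L1)  txn=BusRdX  M[L1]=20
step 15: P0: store L1 := 52  ⟶  MI  (L1)  txn=∅  M[L1]=20
step 16: P0: load  L1  ⟶  MI  (L1)  txn=∅  M[L1]=20
step 17: P0: load  L1  ⟶  MI  (L1)  txn=∅  M[L1]=20
step 18: P0: store L1 := 44  ⟶  MI  (L1)  txn=∅  M[L1]=20
step 19: P1: load  L1  ⟶  SS  (L1)  txn=BusRd+Flush  M[L1]=44
step 20: P1: store L1 := 14  ⟶  IM  (L1)  txn=BusRdX  M[L1]=44
step 21: P0: load  L1  ⟶  SS  (L1)  txn=BusRd+Flush  M[L1]=14
step 22: P0: store L1 := 10  ⟶  MI  (L1)  txn=BusRdX  M[L1]=14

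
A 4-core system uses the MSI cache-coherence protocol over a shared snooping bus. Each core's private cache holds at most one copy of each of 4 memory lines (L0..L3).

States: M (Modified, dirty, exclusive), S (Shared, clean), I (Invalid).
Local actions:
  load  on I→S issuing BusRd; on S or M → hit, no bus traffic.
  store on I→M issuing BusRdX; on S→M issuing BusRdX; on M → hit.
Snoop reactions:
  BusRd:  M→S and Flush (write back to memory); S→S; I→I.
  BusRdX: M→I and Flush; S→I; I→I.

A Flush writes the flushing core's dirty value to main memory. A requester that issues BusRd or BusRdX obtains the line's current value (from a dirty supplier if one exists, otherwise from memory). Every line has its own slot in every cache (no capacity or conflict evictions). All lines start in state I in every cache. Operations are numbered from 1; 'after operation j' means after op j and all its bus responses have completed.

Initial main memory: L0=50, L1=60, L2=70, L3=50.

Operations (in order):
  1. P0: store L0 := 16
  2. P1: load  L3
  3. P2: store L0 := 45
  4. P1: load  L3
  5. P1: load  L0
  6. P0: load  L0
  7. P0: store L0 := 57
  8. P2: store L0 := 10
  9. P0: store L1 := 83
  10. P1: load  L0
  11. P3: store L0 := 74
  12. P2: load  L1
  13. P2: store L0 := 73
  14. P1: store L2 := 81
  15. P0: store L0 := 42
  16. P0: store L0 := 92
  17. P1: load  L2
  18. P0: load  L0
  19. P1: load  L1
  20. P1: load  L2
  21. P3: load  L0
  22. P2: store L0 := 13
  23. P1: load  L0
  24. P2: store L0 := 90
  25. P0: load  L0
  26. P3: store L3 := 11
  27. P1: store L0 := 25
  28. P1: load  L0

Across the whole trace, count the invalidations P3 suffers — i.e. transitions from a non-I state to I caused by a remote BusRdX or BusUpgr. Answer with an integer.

invalidations = 2

1. P0: store L0 := 16  bus=[BusRdX]  L0: P0=M P1=I P2=I P3=I  mem[L0]=50
2. P1: load  L3  bus=[BusRd]  L3: P0=I P1=S P2=I P3=I  mem[L3]=50
3. P2: store L0 := 45  bus=[BusRdX,Flush]  L0: P0=I P1=I P2=M P3=I  mem[L0]=16
4. P1: load  L3  bus=[-]  L3: P0=I P1=S P2=I P3=I  mem[L3]=50
5. P1: load  L0  bus=[BusRd,Flush]  L0: P0=I P1=S P2=S P3=I  mem[L0]=45
6. P0: load  L0  bus=[BusRd]  L0: P0=S P1=S P2=S P3=I  mem[L0]=45
7. P0: store L0 := 57  bus=[BusRdX]  L0: P0=M P1=I P2=I P3=I  mem[L0]=45
8. P2: store L0 := 10  bus=[BusRdX,Flush]  L0: P0=I P1=I P2=M P3=I  mem[L0]=57
9. P0: store L1 := 83  bus=[BusRdX]  L1: P0=M P1=I P2=I P3=I  mem[L1]=60
10. P1: load  L0  bus=[BusRd,Flush]  L0: P0=I P1=S P2=S P3=I  mem[L0]=10
11. P3: store L0 := 74  bus=[BusRdX]  L0: P0=I P1=I P2=I P3=M  mem[L0]=10
12. P2: load  L1  bus=[BusRd,Flush]  L1: P0=S P1=I P2=S P3=I  mem[L1]=83
13. P2: store L0 := 73  bus=[BusRdX,Flush]  L0: P0=I P1=I P2=M P3=I  mem[L0]=74
14. P1: store L2 := 81  bus=[BusRdX]  L2: P0=I P1=M P2=I P3=I  mem[L2]=70
15. P0: store L0 := 42  bus=[BusRdX,Flush]  L0: P0=M P1=I P2=I P3=I  mem[L0]=73
16. P0: store L0 := 92  bus=[-]  L0: P0=M P1=I P2=I P3=I  mem[L0]=73
17. P1: load  L2  bus=[-]  L2: P0=I P1=M P2=I P3=I  mem[L2]=70
18. P0: load  L0  bus=[-]  L0: P0=M P1=I P2=I P3=I  mem[L0]=73
19. P1: load  L1  bus=[BusRd]  L1: P0=S P1=S P2=S P3=I  mem[L1]=83
20. P1: load  L2  bus=[-]  L2: P0=I P1=M P2=I P3=I  mem[L2]=70
21. P3: load  L0  bus=[BusRd,Flush]  L0: P0=S P1=I P2=I P3=S  mem[L0]=92
22. P2: store L0 := 13  bus=[BusRdX]  L0: P0=I P1=I P2=M P3=I  mem[L0]=92
23. P1: load  L0  bus=[BusRd,Flush]  L0: P0=I P1=S P2=S P3=I  mem[L0]=13
24. P2: store L0 := 90  bus=[BusRdX]  L0: P0=I P1=I P2=M P3=I  mem[L0]=13
25. P0: load  L0  bus=[BusRd,Flush]  L0: P0=S P1=I P2=S P3=I  mem[L0]=90
26. P3: store L3 := 11  bus=[BusRdX]  L3: P0=I P1=I P2=I P3=M  mem[L3]=50
27. P1: store L0 := 25  bus=[BusRdX]  L0: P0=I P1=M P2=I P3=I  mem[L0]=90
28. P1: load  L0  bus=[-]  L0: P0=I P1=M P2=I P3=I  mem[L0]=90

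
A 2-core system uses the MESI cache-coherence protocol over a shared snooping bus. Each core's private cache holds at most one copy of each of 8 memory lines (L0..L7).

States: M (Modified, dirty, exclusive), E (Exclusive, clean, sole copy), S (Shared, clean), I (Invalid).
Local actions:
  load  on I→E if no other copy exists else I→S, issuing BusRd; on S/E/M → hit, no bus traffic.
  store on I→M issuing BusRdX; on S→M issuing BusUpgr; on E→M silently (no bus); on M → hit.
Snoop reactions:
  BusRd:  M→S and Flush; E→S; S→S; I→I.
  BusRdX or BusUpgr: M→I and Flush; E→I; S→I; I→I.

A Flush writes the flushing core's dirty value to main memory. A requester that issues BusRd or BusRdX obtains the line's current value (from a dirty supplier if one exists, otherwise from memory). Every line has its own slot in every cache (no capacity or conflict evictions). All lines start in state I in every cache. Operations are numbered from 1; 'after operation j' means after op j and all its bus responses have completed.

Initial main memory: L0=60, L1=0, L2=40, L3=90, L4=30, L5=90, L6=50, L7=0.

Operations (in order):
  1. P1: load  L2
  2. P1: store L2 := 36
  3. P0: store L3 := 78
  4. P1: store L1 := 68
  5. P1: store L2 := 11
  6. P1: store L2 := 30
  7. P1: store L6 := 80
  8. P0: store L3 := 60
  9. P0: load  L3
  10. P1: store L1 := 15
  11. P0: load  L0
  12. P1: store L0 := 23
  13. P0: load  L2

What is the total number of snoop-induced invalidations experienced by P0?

step 1: P1: load  L2  ⟶  IE  (L2)  txn=BusRd  M[L2]=40
step 2: P1: store L2 := 36  ⟶  IM  (L2)  txn=∅  M[L2]=40
step 3: P0: store L3 := 78  ⟶  MI  (L3)  txn=BusRdX  M[L3]=90
step 4: P1: store L1 := 68  ⟶  IM  (L1)  txn=BusRdX  M[L1]=0
step 5: P1: store L2 := 11  ⟶  IM  (L2)  txn=∅  M[L2]=40
step 6: P1: store L2 := 30  ⟶  IM  (L2)  txn=∅  M[L2]=40
step 7: P1: store L6 := 80  ⟶  IM  (L6)  txn=BusRdX  M[L6]=50
step 8: P0: store L3 := 60  ⟶  MI  (L3)  txn=∅  M[L3]=90
step 9: P0: load  L3  ⟶  MI  (L3)  txn=∅  M[L3]=90
step 10: P1: store L1 := 15  ⟶  IM  (L1)  txn=∅  M[L1]=0
step 11: P0: load  L0  ⟶  EI  (L0)  txn=BusRd  M[L0]=60
step 12: P1: store L0 := 23  ⟶  IM  (L0)  txn=BusRdX  M[L0]=60
step 13: P0: load  L2  ⟶  SS  (L2)  txn=BusRd+Flush  M[L2]=30

invalidations = 1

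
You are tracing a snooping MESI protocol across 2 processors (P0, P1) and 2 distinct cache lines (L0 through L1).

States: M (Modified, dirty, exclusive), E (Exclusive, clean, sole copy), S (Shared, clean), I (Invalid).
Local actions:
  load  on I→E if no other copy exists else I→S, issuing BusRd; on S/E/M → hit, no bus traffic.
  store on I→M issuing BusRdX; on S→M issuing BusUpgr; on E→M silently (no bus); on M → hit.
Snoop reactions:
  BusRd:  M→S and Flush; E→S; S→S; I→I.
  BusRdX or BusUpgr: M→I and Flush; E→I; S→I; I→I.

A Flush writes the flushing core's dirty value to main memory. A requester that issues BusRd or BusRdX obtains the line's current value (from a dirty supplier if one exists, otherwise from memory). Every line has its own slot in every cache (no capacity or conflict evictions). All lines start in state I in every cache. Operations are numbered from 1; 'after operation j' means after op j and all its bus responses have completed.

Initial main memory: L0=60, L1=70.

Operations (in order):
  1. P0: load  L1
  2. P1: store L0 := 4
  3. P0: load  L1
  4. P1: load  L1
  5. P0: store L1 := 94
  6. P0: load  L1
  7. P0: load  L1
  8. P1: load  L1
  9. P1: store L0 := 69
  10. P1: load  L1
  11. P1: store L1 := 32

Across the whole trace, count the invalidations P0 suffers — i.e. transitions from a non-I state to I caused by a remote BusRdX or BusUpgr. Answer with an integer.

invalidations = 1

[1] P0: load  L1 | P0:E(70), P1:I | bus: BusRd
[2] P1: store L0 := 4 | P0:I, P1:M(4) | bus: BusRdX
[3] P0: load  L1 | P0:E(70), P1:I | bus: none
[4] P1: load  L1 | P0:S(70), P1:S(70) | bus: BusRd
[5] P0: store L1 := 94 | P0:M(94), P1:I | bus: BusUpgr
[6] P0: load  L1 | P0:M(94), P1:I | bus: none
[7] P0: load  L1 | P0:M(94), P1:I | bus: none
[8] P1: load  L1 | P0:S(94), P1:S(94) | bus: BusRd,Flush
[9] P1: store L0 := 69 | P0:I, P1:M(69) | bus: none
[10] P1: load  L1 | P0:S(94), P1:S(94) | bus: none
[11] P1: store L1 := 32 | P0:I, P1:M(32) | bus: BusUpgr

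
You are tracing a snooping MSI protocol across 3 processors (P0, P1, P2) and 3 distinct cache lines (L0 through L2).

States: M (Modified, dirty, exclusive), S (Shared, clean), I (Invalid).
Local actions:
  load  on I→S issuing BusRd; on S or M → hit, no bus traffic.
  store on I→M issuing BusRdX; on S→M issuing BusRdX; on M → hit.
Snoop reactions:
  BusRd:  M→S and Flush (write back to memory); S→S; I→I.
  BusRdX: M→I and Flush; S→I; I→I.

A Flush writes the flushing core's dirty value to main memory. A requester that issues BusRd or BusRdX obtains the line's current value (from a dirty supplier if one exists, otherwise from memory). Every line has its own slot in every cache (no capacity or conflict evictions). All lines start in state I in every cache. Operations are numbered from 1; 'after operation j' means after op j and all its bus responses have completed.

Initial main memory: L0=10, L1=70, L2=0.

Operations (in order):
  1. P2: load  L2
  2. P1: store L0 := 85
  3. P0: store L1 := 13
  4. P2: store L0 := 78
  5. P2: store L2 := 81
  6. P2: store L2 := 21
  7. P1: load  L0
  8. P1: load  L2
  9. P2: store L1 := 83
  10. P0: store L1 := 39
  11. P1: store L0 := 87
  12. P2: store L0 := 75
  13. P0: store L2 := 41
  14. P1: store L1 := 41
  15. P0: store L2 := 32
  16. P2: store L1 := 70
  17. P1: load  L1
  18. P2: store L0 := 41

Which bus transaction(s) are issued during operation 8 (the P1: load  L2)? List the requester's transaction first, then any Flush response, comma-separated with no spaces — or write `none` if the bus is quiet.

  op1 P2: load  L2 → I/I/S on L2; bus BusRd; mem=0
  op2 P1: store L0 := 85 → I/M/I on L0; bus BusRdX; mem=10
  op3 P0: store L1 := 13 → M/I/I on L1; bus BusRdX; mem=70
  op4 P2: store L0 := 78 → I/I/M on L0; bus BusRdX Flush; mem=85
  op5 P2: store L2 := 81 → I/I/M on L2; bus BusRdX; mem=0
  op6 P2: store L2 := 21 → I/I/M on L2; bus (none); mem=0
  op7 P1: load  L0 → I/S/S on L0; bus BusRd Flush; mem=78
  op8 P1: load  L2 → I/S/S on L2; bus BusRd Flush; mem=21
  op9 P2: store L1 := 83 → I/I/M on L1; bus BusRdX Flush; mem=13
  op10 P0: store L1 := 39 → M/I/I on L1; bus BusRdX Flush; mem=83
  op11 P1: store L0 := 87 → I/M/I on L0; bus BusRdX; mem=78
  op12 P2: store L0 := 75 → I/I/M on L0; bus BusRdX Flush; mem=87
  op13 P0: store L2 := 41 → M/I/I on L2; bus BusRdX; mem=21
  op14 P1: store L1 := 41 → I/M/I on L1; bus BusRdX Flush; mem=39
  op15 P0: store L2 := 32 → M/I/I on L2; bus (none); mem=21
  op16 P2: store L1 := 70 → I/I/M on L1; bus BusRdX Flush; mem=41
  op17 P1: load  L1 → I/S/S on L1; bus BusRd Flush; mem=70
  op18 P2: store L0 := 41 → I/I/M on L0; bus (none); mem=87

bus = BusRd,Flush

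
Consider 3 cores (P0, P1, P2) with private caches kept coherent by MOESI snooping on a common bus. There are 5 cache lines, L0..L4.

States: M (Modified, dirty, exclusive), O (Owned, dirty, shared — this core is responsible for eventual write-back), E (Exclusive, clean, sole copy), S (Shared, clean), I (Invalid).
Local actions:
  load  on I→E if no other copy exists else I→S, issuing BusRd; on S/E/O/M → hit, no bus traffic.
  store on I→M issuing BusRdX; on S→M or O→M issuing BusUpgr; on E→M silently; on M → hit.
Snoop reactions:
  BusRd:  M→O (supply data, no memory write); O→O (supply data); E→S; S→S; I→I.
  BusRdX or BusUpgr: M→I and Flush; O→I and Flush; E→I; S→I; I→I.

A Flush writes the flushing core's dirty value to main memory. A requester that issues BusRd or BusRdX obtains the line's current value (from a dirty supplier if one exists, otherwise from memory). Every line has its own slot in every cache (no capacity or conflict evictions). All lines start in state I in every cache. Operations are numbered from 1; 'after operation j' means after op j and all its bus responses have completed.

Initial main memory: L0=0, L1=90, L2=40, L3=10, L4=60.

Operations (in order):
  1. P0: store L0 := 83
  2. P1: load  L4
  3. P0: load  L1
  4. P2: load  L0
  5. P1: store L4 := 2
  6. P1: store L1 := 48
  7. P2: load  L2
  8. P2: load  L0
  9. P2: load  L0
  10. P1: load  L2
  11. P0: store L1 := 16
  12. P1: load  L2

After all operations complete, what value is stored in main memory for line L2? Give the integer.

memory[L2] = 40

1. P0: store L0 := 83  bus=[BusRdX]  L0: P0=M P1=I P2=I  mem[L0]=0
2. P1: load  L4  bus=[BusRd]  L4: P0=I P1=E P2=I  mem[L4]=60
3. P0: load  L1  bus=[BusRd]  L1: P0=E P1=I P2=I  mem[L1]=90
4. P2: load  L0  bus=[BusRd]  L0: P0=O P1=I P2=S  mem[L0]=0
5. P1: store L4 := 2  bus=[-]  L4: P0=I P1=M P2=I  mem[L4]=60
6. P1: store L1 := 48  bus=[BusRdX]  L1: P0=I P1=M P2=I  mem[L1]=90
7. P2: load  L2  bus=[BusRd]  L2: P0=I P1=I P2=E  mem[L2]=40
8. P2: load  L0  bus=[-]  L0: P0=O P1=I P2=S  mem[L0]=0
9. P2: load  L0  bus=[-]  L0: P0=O P1=I P2=S  mem[L0]=0
10. P1: load  L2  bus=[BusRd]  L2: P0=I P1=S P2=S  mem[L2]=40
11. P0: store L1 := 16  bus=[BusRdX,Flush]  L1: P0=M P1=I P2=I  mem[L1]=48
12. P1: load  L2  bus=[-]  L2: P0=I P1=S P2=S  mem[L2]=40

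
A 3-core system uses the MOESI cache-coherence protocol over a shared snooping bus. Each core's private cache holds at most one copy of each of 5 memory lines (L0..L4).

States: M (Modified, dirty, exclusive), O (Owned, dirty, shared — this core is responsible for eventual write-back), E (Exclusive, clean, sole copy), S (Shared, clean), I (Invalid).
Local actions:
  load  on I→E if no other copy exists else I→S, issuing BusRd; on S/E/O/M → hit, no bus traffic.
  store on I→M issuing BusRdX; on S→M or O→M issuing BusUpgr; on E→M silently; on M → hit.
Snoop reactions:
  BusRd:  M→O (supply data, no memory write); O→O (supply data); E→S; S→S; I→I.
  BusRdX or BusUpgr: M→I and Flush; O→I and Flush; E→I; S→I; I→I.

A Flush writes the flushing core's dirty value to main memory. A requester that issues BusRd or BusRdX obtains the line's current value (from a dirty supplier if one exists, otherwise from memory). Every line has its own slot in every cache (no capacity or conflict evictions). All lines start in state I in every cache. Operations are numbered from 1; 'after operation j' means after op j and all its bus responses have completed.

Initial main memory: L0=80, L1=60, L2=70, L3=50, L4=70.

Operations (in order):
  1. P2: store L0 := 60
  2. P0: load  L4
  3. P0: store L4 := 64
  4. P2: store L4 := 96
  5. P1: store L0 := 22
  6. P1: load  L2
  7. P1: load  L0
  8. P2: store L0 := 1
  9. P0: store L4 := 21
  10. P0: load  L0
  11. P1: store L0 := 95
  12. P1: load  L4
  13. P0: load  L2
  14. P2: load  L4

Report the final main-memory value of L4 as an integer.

  op1 P2: store L0 := 60 → I/I/M on L0; bus BusRdX; mem=80
  op2 P0: load  L4 → E/I/I on L4; bus BusRd; mem=70
  op3 P0: store L4 := 64 → M/I/I on L4; bus (none); mem=70
  op4 P2: store L4 := 96 → I/I/M on L4; bus BusRdX Flush; mem=64
  op5 P1: store L0 := 22 → I/M/I on L0; bus BusRdX Flush; mem=60
  op6 P1: load  L2 → I/E/I on L2; bus BusRd; mem=70
  op7 P1: load  L0 → I/M/I on L0; bus (none); mem=60
  op8 P2: store L0 := 1 → I/I/M on L0; bus BusRdX Flush; mem=22
  op9 P0: store L4 := 21 → M/I/I on L4; bus BusRdX Flush; mem=96
  op10 P0: load  L0 → S/I/O on L0; bus BusRd; mem=22
  op11 P1: store L0 := 95 → I/M/I on L0; bus BusRdX Flush; mem=1
  op12 P1: load  L4 → O/S/I on L4; bus BusRd; mem=96
  op13 P0: load  L2 → S/S/I on L2; bus BusRd; mem=70
  op14 P2: load  L4 → O/S/S on L4; bus BusRd; mem=96

memory[L4] = 96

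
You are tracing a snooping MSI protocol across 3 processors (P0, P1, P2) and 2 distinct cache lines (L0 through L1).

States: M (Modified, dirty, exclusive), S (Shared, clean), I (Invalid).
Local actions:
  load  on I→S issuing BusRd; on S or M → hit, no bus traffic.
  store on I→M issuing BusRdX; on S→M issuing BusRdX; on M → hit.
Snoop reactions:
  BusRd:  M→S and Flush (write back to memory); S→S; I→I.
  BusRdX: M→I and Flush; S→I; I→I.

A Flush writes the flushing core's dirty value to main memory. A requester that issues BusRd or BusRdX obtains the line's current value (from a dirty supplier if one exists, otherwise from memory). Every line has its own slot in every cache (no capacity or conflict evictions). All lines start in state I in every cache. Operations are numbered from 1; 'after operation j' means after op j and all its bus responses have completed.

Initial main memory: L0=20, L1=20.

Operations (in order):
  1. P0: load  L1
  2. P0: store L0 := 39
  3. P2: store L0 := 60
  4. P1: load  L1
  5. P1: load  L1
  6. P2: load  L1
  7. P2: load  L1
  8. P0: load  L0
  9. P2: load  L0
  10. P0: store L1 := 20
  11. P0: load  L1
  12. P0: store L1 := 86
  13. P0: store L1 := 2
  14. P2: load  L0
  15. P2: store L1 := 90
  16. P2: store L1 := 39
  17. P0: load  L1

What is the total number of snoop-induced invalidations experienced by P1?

invalidations = 1

1. P0: load  L1  bus=[BusRd]  L1: P0=S P1=I P2=I  mem[L1]=20
2. P0: store L0 := 39  bus=[BusRdX]  L0: P0=M P1=I P2=I  mem[L0]=20
3. P2: store L0 := 60  bus=[BusRdX,Flush]  L0: P0=I P1=I P2=M  mem[L0]=39
4. P1: load  L1  bus=[BusRd]  L1: P0=S P1=S P2=I  mem[L1]=20
5. P1: load  L1  bus=[-]  L1: P0=S P1=S P2=I  mem[L1]=20
6. P2: load  L1  bus=[BusRd]  L1: P0=S P1=S P2=S  mem[L1]=20
7. P2: load  L1  bus=[-]  L1: P0=S P1=S P2=S  mem[L1]=20
8. P0: load  L0  bus=[BusRd,Flush]  L0: P0=S P1=I P2=S  mem[L0]=60
9. P2: load  L0  bus=[-]  L0: P0=S P1=I P2=S  mem[L0]=60
10. P0: store L1 := 20  bus=[BusRdX]  L1: P0=M P1=I P2=I  mem[L1]=20
11. P0: load  L1  bus=[-]  L1: P0=M P1=I P2=I  mem[L1]=20
12. P0: store L1 := 86  bus=[-]  L1: P0=M P1=I P2=I  mem[L1]=20
13. P0: store L1 := 2  bus=[-]  L1: P0=M P1=I P2=I  mem[L1]=20
14. P2: load  L0  bus=[-]  L0: P0=S P1=I P2=S  mem[L0]=60
15. P2: store L1 := 90  bus=[BusRdX,Flush]  L1: P0=I P1=I P2=M  mem[L1]=2
16. P2: store L1 := 39  bus=[-]  L1: P0=I P1=I P2=M  mem[L1]=2
17. P0: load  L1  bus=[BusRd,Flush]  L1: P0=S P1=I P2=S  mem[L1]=39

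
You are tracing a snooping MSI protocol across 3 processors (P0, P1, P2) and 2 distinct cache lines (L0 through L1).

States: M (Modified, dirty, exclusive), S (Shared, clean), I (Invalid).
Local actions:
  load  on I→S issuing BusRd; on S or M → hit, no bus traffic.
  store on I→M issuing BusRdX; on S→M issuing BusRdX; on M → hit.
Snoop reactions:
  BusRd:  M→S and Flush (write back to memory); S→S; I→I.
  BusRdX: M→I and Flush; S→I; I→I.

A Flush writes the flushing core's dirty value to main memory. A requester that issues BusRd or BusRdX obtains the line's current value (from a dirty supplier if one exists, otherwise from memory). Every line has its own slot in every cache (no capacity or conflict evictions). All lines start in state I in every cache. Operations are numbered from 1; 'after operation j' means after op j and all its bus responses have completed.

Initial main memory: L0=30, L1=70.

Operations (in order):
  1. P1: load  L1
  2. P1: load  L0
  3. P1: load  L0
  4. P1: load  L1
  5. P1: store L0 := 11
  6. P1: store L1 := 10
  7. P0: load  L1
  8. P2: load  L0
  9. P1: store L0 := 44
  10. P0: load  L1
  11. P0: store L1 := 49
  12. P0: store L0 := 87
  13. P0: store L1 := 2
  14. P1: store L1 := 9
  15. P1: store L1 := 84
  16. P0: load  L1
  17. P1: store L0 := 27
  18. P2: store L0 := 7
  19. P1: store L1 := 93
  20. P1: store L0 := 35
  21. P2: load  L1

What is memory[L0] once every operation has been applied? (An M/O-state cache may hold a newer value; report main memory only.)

memory[L0] = 7

step 1: P1: load  L1  ⟶  ISI  (L1)  txn=BusRd  M[L1]=70
step 2: P1: load  L0  ⟶  ISI  (L0)  txn=BusRd  M[L0]=30
step 3: P1: load  L0  ⟶  ISI  (L0)  txn=∅  M[L0]=30
step 4: P1: load  L1  ⟶  ISI  (L1)  txn=∅  M[L1]=70
step 5: P1: store L0 := 11  ⟶  IMI  (L0)  txn=BusRdX  M[L0]=30
step 6: P1: store L1 := 10  ⟶  IMI  (L1)  txn=BusRdX  M[L1]=70
step 7: P0: load  L1  ⟶  SSI  (L1)  txn=BusRd+Flush  M[L1]=10
step 8: P2: load  L0  ⟶  ISS  (L0)  txn=BusRd+Flush  M[L0]=11
step 9: P1: store L0 := 44  ⟶  IMI  (L0)  txn=BusRdX  M[L0]=11
step 10: P0: load  L1  ⟶  SSI  (L1)  txn=∅  M[L1]=10
step 11: P0: store L1 := 49  ⟶  MII  (L1)  txn=BusRdX  M[L1]=10
step 12: P0: store L0 := 87  ⟶  MII  (L0)  txn=BusRdX+Flush  M[L0]=44
step 13: P0: store L1 := 2  ⟶  MII  (L1)  txn=∅  M[L1]=10
step 14: P1: store L1 := 9  ⟶  IMI  (L1)  txn=BusRdX+Flush  M[L1]=2
step 15: P1: store L1 := 84  ⟶  IMI  (L1)  txn=∅  M[L1]=2
step 16: P0: load  L1  ⟶  SSI  (L1)  txn=BusRd+Flush  M[L1]=84
step 17: P1: store L0 := 27  ⟶  IMI  (L0)  txn=BusRdX+Flush  M[L0]=87
step 18: P2: store L0 := 7  ⟶  IIM  (L0)  txn=BusRdX+Flush  M[L0]=27
step 19: P1: store L1 := 93  ⟶  IMI  (L1)  txn=BusRdX  M[L1]=84
step 20: P1: store L0 := 35  ⟶  IMI  (L0)  txn=BusRdX+Flush  M[L0]=7
step 21: P2: load  L1  ⟶  ISS  (L1)  txn=BusRd+Flush  M[L1]=93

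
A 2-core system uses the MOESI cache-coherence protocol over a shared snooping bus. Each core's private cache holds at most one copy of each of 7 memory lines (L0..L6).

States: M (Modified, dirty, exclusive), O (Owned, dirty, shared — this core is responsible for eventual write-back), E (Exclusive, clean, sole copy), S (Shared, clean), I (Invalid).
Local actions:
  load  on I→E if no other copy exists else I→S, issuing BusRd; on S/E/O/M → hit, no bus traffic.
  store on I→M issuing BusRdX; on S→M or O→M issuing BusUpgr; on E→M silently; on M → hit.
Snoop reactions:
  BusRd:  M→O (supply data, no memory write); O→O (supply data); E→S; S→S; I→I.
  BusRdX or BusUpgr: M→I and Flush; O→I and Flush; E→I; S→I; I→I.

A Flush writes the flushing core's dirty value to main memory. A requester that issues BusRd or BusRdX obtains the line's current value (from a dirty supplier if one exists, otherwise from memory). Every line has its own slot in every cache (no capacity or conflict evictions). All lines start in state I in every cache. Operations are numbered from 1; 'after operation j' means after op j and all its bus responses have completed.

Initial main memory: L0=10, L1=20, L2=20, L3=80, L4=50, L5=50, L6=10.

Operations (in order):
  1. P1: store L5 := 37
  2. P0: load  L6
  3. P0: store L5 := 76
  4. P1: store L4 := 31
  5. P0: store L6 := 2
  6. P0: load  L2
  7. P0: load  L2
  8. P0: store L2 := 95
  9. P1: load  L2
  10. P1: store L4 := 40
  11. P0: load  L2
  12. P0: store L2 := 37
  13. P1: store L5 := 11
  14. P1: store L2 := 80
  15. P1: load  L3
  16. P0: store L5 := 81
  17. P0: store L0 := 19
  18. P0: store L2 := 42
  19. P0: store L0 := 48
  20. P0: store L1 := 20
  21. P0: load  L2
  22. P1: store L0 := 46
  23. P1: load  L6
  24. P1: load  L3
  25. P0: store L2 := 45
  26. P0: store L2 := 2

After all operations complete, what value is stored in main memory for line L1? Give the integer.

step 1: P1: store L5 := 37  ⟶  IM  (L5)  txn=BusRdX  M[L5]=50
step 2: P0: load  L6  ⟶  EI  (L6)  txn=BusRd  M[L6]=10
step 3: P0: store L5 := 76  ⟶  MI  (L5)  txn=BusRdX+Flush  M[L5]=37
step 4: P1: store L4 := 31  ⟶  IM  (L4)  txn=BusRdX  M[L4]=50
step 5: P0: store L6 := 2  ⟶  MI  (L6)  txn=∅  M[L6]=10
step 6: P0: load  L2  ⟶  EI  (L2)  txn=BusRd  M[L2]=20
step 7: P0: load  L2  ⟶  EI  (L2)  txn=∅  M[L2]=20
step 8: P0: store L2 := 95  ⟶  MI  (L2)  txn=∅  M[L2]=20
step 9: P1: load  L2  ⟶  OS  (L2)  txn=BusRd  M[L2]=20
step 10: P1: store L4 := 40  ⟶  IM  (L4)  txn=∅  M[L4]=50
step 11: P0: load  L2  ⟶  OS  (L2)  txn=∅  M[L2]=20
step 12: P0: store L2 := 37  ⟶  MI  (L2)  txn=BusUpgr  M[L2]=20
step 13: P1: store L5 := 11  ⟶  IM  (L5)  txn=BusRdX+Flush  M[L5]=76
step 14: P1: store L2 := 80  ⟶  IM  (L2)  txn=BusRdX+Flush  M[L2]=37
step 15: P1: load  L3  ⟶  IE  (L3)  txn=BusRd  M[L3]=80
step 16: P0: store L5 := 81  ⟶  MI  (L5)  txn=BusRdX+Flush  M[L5]=11
step 17: P0: store L0 := 19  ⟶  MI  (L0)  txn=BusRdX  M[L0]=10
step 18: P0: store L2 := 42  ⟶  MI  (L2)  txn=BusRdX+Flush  M[L2]=80
step 19: P0: store L0 := 48  ⟶  MI  (L0)  txn=∅  M[L0]=10
step 20: P0: store L1 := 20  ⟶  MI  (L1)  txn=BusRdX  M[L1]=20
step 21: P0: load  L2  ⟶  MI  (L2)  txn=∅  M[L2]=80
step 22: P1: store L0 := 46  ⟶  IM  (L0)  txn=BusRdX+Flush  M[L0]=48
step 23: P1: load  L6  ⟶  OS  (L6)  txn=BusRd  M[L6]=10
step 24: P1: load  L3  ⟶  IE  (L3)  txn=∅  M[L3]=80
step 25: P0: store L2 := 45  ⟶  MI  (L2)  txn=∅  M[L2]=80
step 26: P0: store L2 := 2  ⟶  MI  (L2)  txn=∅  M[L2]=80

memory[L1] = 20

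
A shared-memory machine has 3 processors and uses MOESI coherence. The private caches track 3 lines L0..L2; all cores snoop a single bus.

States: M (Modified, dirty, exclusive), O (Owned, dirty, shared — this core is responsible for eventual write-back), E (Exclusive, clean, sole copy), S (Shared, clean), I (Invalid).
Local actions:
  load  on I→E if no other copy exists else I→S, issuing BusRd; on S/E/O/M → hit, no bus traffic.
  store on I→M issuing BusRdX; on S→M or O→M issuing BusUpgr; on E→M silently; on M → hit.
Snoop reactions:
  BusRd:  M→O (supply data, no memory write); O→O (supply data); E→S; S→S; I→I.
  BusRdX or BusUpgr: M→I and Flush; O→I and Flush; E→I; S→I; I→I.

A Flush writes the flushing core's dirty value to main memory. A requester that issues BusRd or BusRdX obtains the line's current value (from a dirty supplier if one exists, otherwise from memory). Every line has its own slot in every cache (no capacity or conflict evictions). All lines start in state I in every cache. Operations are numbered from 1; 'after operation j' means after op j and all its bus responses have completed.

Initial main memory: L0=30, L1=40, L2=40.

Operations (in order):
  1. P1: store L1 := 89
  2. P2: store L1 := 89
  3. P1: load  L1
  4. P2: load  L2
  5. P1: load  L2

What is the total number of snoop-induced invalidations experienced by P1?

invalidations = 1

step 1: P1: store L1 := 89  ⟶  IMI  (L1)  txn=BusRdX  M[L1]=40
step 2: P2: store L1 := 89  ⟶  IIM  (L1)  txn=BusRdX+Flush  M[L1]=89
step 3: P1: load  L1  ⟶  ISO  (L1)  txn=BusRd  M[L1]=89
step 4: P2: load  L2  ⟶  IIE  (L2)  txn=BusRd  M[L2]=40
step 5: P1: load  L2  ⟶  ISS  (L2)  txn=BusRd  M[L2]=40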